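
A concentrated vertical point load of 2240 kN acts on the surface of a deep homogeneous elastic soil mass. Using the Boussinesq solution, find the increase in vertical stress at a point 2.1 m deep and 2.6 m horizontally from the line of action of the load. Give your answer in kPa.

Δσ_z ≈ 23.8 kPa

Boussinesq vertical stress below a point load on an elastic half-space:
Δσ_z = 3P/(2πz²) · [1 + (r/z)²]^(−5/2)
r/z = 2.6/2.1 = 1.2381; [1+(r/z)²]^(−5/2) = 0.097941.
Δσ_z = 3×2240/(2π×2.1²) × 0.097941 = 242.52 × 0.097941 = 23.75 kPa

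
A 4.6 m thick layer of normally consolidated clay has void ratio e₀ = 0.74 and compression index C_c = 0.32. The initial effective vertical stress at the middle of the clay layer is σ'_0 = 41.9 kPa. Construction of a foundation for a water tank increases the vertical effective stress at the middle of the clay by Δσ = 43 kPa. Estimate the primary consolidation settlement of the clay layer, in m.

Final effective stress: σ'_f = σ'_0 + Δσ = 41.9 + 43 = 84.9 kPa.
Normally consolidated clay, so the full stress increment lies on the virgin compression line:
S_c = C_c·H/(1+e₀)·log₁₀(σ'_f/σ'_0) = 0.32×4.6/(1+0.74)×log₁₀(84.9/41.9)
    = 0.84598 × 0.30669 = 0.2595 m

S_c ≈ 0.259 m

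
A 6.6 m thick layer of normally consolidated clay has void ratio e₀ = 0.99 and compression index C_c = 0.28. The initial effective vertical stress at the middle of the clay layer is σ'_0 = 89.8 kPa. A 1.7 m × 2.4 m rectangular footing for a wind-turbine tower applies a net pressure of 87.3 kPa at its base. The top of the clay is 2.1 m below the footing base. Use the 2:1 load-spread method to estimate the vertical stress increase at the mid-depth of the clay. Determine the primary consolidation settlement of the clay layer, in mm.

Mid-depth of clay below the footing base: z = 2.1 + 6.6/2 = 5.4 m.
Stress increase at mid-clay by the 2:1 spreading method:
Δσ = qBL/((B+z)(L+z)) = 87.3×1.7×2.4/((1.7+5.4)(2.4+5.4)) = 6.4316 kPa
Final effective stress: σ'_f = σ'_0 + Δσ = 89.8 + 6.4316 = 96.232 kPa.
Normally consolidated clay, so the full stress increment lies on the virgin compression line:
S_c = C_c·H/(1+e₀)·log₁₀(σ'_f/σ'_0) = 0.28×6.6/(1+0.99)×log₁₀(96.232/89.8)
    = 0.92864 × 0.030043 = 0.0279 m

S_c ≈ 27.9 mm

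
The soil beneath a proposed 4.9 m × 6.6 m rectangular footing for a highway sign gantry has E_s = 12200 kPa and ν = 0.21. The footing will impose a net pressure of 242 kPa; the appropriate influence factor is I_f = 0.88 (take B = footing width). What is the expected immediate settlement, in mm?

S_e ≈ 81.8 mm

Immediate (elastic) settlement: S_e = q·B·(1−ν²)/E_s · I_f.
S_e = 242 × 4.9 × (1 − 0.21²) / 12200 × 0.88
    = 242 × 4.9 × 0.9559 / 12200 × 0.88
    = 0.08176 m = 81.76 mm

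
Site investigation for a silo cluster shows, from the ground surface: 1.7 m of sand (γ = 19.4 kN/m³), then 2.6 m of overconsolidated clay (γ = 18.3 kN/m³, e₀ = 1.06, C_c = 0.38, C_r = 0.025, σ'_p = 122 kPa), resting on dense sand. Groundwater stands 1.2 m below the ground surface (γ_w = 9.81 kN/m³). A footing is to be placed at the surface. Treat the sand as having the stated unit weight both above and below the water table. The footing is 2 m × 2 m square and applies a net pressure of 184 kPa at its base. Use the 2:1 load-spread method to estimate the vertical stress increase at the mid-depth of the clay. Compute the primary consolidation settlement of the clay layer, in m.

Mid-depth of clay below the ground surface: z = 1.7 + 2.6/2 = 3 m.
Total vertical stress at mid-clay: σ_v = 19.4×1.7 + 18.3×1.3 = 56.77 kPa.
Pore pressure: u = 9.81×(3 − 1.2) = 17.658 kPa.
Initial effective stress: σ'_0 = σ_v − u = 56.77 − 17.658 = 39.112 kPa.
Stress increase at mid-clay by the 2:1 spreading method:
Δσ = qBL/((B+z)(L+z)) = 184×2×2/((2+3)(2+3)) = 29.44 kPa
Final effective stress: σ'_f = 39.112 + 29.44 = 68.552 kPa.
σ'_f = 68.552 ≤ σ'_p = 122 kPa, so the clay remains overconsolidated and only the recompression index applies:
S_c = C_r·H/(1+e₀)·log₁₀(σ'_f/σ'_0) = 0.025×2.6/2.06×log₁₀(68.552/39.112)
    = 0.031553 × 0.24371 = 0.00769 m

S_c ≈ 0.00769 m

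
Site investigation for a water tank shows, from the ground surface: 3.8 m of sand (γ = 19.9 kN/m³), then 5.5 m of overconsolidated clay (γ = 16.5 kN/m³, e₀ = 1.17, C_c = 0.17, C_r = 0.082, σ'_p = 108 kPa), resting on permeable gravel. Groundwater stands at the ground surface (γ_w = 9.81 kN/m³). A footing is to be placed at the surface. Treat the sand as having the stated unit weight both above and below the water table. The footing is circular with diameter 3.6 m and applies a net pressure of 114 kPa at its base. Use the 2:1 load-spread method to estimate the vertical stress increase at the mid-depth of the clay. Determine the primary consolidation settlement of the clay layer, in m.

S_c ≈ 0.0203 m

Mid-depth of clay below the ground surface: z = 3.8 + 5.5/2 = 6.55 m.
Total vertical stress at mid-clay: σ_v = 19.9×3.8 + 16.5×2.75 = 120.99 kPa.
Pore pressure: u = 9.81×(6.55 − 0) = 64.255 kPa.
Initial effective stress: σ'_0 = σ_v − u = 120.99 − 64.255 = 56.735 kPa.
Stress increase at mid-clay by the 2:1 spreading method:
Δσ ≈ qD²/(D+z)² = 114×3.6²/(3.6+6.55)² = 14.341 kPa
Final effective stress: σ'_f = 56.735 + 14.341 = 71.076 kPa.
σ'_f = 71.076 ≤ σ'_p = 108 kPa, so the clay remains overconsolidated and only the recompression index applies:
S_c = C_r·H/(1+e₀)·log₁₀(σ'_f/σ'_0) = 0.082×5.5/2.17×log₁₀(71.076/56.735)
    = 0.20784 × 0.097872 = 0.02034 m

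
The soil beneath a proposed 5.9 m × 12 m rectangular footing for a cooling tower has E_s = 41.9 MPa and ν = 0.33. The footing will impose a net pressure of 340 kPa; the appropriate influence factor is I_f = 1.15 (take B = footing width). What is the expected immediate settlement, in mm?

S_e ≈ 49.1 mm

Immediate (elastic) settlement: S_e = q·B·(1−ν²)/E_s · I_f.
E_s = 41.9 MPa = 41900 kPa.
S_e = 340 × 5.9 × (1 − 0.33²) / 41900 × 1.15
    = 340 × 5.9 × 0.8911 / 41900 × 1.15
    = 0.04906 m = 49.06 mm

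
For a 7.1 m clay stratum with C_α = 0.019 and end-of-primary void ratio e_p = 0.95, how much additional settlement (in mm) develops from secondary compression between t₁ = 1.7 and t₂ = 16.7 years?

Secondary compression: S_s = C_α·H/(1+e_p)·log₁₀(t₂/t₁)
S_s = 0.019×7.1/(1+0.95)×log₁₀(16.7/1.7)
    = 0.06918 × 0.9923 = 0.06864 m

S_s ≈ 68.6 mm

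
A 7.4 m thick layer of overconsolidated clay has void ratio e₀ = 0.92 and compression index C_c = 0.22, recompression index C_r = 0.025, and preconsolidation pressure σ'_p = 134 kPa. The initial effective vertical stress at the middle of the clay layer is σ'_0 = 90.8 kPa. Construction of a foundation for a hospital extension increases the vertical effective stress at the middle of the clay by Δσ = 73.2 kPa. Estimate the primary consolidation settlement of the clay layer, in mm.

S_c ≈ 90.7 mm

Final effective stress: σ'_f = 90.8 + 73.2 = 164 kPa.
σ'_f = 164 > σ'_p = 134 kPa, so the stress path crosses the preconsolidation pressure — recompression up to σ'_p, then virgin compression beyond:
S_c = H/(1+e₀)·[C_r·log₁₀(σ'_p/σ'_0) + C_c·log₁₀(σ'_f/σ'_p)]
    = 7.4/1.92 × [0.025×log₁₀(134/90.8) + 0.22×log₁₀(164/134)]
    = 3.8542 × [0.0042255 + 0.019303] = 0.09068 m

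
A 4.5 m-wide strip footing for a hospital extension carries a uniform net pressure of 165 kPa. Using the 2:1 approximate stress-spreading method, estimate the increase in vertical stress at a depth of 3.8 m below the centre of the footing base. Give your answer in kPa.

Δσ_z ≈ 89.5 kPa

By the 2:1 method the load spreads at 1 horizontal : 2 vertical, so at depth z the loaded area has grown by z in each plan dimension:
Δσ = qB/(B+z) = 165×4.5/(4.5+3.8) = 89.458 kPa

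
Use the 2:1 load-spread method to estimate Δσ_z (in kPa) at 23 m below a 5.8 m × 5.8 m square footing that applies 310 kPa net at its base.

Δσ_z ≈ 12.6 kPa

By the 2:1 method the load spreads at 1 horizontal : 2 vertical, so at depth z the loaded area has grown by z in each plan dimension:
Δσ = qBL/((B+z)(L+z)) = 310×5.8×5.8/((5.8+23)(5.8+23)) = 12.573 kPa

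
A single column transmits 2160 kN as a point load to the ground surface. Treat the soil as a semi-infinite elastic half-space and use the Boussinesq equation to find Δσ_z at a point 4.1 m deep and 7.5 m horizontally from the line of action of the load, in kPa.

Boussinesq vertical stress below a point load on an elastic half-space:
Δσ_z = 3P/(2πz²) · [1 + (r/z)²]^(−5/2)
r/z = 7.5/4.1 = 1.8293; [1+(r/z)²]^(−5/2) = 0.025393.
Δσ_z = 3×2160/(2π×4.1²) × 0.025393 = 61.352 × 0.025393 = 1.558 kPa

Δσ_z ≈ 1.56 kPa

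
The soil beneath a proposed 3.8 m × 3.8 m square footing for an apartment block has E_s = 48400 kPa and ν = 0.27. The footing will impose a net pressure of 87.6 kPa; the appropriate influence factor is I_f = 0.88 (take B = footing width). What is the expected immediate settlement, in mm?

S_e ≈ 5.61 mm

Immediate (elastic) settlement: S_e = q·B·(1−ν²)/E_s · I_f.
S_e = 87.6 × 3.8 × (1 − 0.27²) / 48400 × 0.88
    = 87.6 × 3.8 × 0.9271 / 48400 × 0.88
    = 0.005611 m = 5.611 mm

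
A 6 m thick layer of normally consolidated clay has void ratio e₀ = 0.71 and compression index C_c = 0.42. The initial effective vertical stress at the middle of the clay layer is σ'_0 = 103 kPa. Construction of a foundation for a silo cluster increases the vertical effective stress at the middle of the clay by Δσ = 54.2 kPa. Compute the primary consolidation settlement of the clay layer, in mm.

S_c ≈ 271 mm

Final effective stress: σ'_f = σ'_0 + Δσ = 103 + 54.2 = 157.2 kPa.
Normally consolidated clay, so the full stress increment lies on the virgin compression line:
S_c = C_c·H/(1+e₀)·log₁₀(σ'_f/σ'_0) = 0.42×6/(1+0.71)×log₁₀(157.2/103)
    = 1.4737 × 0.18362 = 0.2706 m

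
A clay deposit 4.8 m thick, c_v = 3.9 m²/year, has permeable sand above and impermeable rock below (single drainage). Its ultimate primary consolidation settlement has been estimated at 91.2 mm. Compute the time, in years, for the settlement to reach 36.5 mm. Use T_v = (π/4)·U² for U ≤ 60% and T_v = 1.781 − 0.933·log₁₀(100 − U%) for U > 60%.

Drainage path length: H_d = H = 4.8 m (single drainage).
U = S(t)/S_ult = 36.5/91.2 = 0.4002.
U ≤ 60%: T_v = (π/4)·U² = (π/4)×0.40022² = 0.1258.
t = T_v·H_d²/c_v = 0.1258×4.8²/3.9 = 0.7432 years.

t ≈ 0.743 years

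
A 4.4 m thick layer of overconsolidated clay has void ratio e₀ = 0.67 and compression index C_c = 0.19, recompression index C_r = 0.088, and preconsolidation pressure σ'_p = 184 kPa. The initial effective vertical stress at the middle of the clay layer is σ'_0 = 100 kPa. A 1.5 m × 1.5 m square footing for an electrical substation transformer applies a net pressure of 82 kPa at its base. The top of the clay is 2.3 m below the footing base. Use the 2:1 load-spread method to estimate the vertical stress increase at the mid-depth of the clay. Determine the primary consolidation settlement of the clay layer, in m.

Mid-depth of clay below the footing base: z = 2.3 + 4.4/2 = 4.5 m.
Stress increase at mid-clay by the 2:1 spreading method:
Δσ = qBL/((B+z)(L+z)) = 82×1.5×1.5/((1.5+4.5)(1.5+4.5)) = 5.125 kPa
Final effective stress: σ'_f = 100 + 5.125 = 105.12 kPa.
σ'_f = 105.12 ≤ σ'_p = 184 kPa, so the clay remains overconsolidated and only the recompression index applies:
S_c = C_r·H/(1+e₀)·log₁₀(σ'_f/σ'_0) = 0.088×4.4/1.67×log₁₀(105.12/100)
    = 0.23185 × 0.021685 = 0.005028 m

S_c ≈ 0.00503 m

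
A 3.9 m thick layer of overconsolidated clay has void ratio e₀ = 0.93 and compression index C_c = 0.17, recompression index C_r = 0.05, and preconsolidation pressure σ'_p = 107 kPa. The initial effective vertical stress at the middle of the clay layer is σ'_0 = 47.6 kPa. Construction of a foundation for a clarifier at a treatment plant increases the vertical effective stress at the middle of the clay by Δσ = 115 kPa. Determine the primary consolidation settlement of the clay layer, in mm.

S_c ≈ 98 mm

Final effective stress: σ'_f = 47.6 + 115 = 162.6 kPa.
σ'_f = 162.6 > σ'_p = 107 kPa, so the stress path crosses the preconsolidation pressure — recompression up to σ'_p, then virgin compression beyond:
S_c = H/(1+e₀)·[C_r·log₁₀(σ'_p/σ'_0) + C_c·log₁₀(σ'_f/σ'_p)]
    = 3.9/1.93 × [0.05×log₁₀(107/47.6) + 0.17×log₁₀(162.6/107)]
    = 2.0207 × [0.017589 + 0.030895] = 0.09797 m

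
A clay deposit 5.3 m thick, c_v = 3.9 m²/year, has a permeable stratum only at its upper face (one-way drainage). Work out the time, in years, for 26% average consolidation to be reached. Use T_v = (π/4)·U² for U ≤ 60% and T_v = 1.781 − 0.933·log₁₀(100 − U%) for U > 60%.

Drainage path length: H_d = H = 5.3 m (single drainage).
U ≤ 60%: T_v = (π/4)·U² = (π/4)×0.26² = 0.053093.
t = T_v·H_d²/c_v = 0.053093×5.3²/3.9 = 0.3824 years.

t ≈ 0.382 years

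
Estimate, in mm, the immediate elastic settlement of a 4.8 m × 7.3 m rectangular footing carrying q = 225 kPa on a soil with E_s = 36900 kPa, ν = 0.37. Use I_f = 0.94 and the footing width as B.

S_e ≈ 23.7 mm

Immediate (elastic) settlement: S_e = q·B·(1−ν²)/E_s · I_f.
S_e = 225 × 4.8 × (1 − 0.37²) / 36900 × 0.94
    = 225 × 4.8 × 0.8631 / 36900 × 0.94
    = 0.02375 m = 23.75 mm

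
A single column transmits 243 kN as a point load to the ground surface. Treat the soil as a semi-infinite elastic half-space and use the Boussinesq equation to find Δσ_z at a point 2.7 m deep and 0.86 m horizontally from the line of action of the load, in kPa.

Boussinesq vertical stress below a point load on an elastic half-space:
Δσ_z = 3P/(2πz²) · [1 + (r/z)²]^(−5/2)
r/z = 0.86/2.7 = 0.31852; [1+(r/z)²]^(−5/2) = 0.78539.
Δσ_z = 3×243/(2π×2.7²) × 0.78539 = 15.915 × 0.78539 = 12.5 kPa

Δσ_z ≈ 12.5 kPa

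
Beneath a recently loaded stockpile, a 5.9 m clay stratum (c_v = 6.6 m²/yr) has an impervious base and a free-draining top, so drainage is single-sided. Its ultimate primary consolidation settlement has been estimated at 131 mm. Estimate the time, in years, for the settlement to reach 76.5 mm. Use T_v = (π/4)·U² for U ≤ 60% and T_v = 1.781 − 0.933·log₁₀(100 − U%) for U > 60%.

Drainage path length: H_d = H = 5.9 m (single drainage).
U = S(t)/S_ult = 76.5/131 = 0.584.
U ≤ 60%: T_v = (π/4)·U² = (π/4)×0.58397² = 0.26784.
t = T_v·H_d²/c_v = 0.26784×5.9²/6.6 = 1.413 years.

t ≈ 1.41 years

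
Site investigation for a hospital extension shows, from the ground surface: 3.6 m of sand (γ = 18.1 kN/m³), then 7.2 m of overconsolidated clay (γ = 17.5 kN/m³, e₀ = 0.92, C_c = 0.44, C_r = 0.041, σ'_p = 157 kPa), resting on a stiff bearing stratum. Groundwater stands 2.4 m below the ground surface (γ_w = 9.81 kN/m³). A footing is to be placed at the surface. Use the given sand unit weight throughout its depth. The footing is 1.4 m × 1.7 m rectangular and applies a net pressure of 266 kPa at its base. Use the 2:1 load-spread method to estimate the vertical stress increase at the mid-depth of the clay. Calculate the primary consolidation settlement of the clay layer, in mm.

S_c ≈ 6.49 mm

Mid-depth of clay below the ground surface: z = 3.6 + 7.2/2 = 7.2 m.
Total vertical stress at mid-clay: σ_v = 18.1×3.6 + 17.5×3.6 = 128.16 kPa.
Pore pressure: u = 9.81×(7.2 − 2.4) = 47.088 kPa.
Initial effective stress: σ'_0 = σ_v − u = 128.16 − 47.088 = 81.072 kPa.
Stress increase at mid-clay by the 2:1 spreading method:
Δσ = qBL/((B+z)(L+z)) = 266×1.4×1.7/((1.4+7.2)(1.7+7.2)) = 8.2712 kPa
Final effective stress: σ'_f = 81.072 + 8.2712 = 89.343 kPa.
σ'_f = 89.343 ≤ σ'_p = 157 kPa, so the clay remains overconsolidated and only the recompression index applies:
S_c = C_r·H/(1+e₀)·log₁₀(σ'_f/σ'_0) = 0.041×7.2/1.92×log₁₀(89.343/81.072)
    = 0.15375 × 0.04219 = 0.006487 m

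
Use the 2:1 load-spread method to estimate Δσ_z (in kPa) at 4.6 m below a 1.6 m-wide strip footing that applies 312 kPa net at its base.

By the 2:1 method the load spreads at 1 horizontal : 2 vertical, so at depth z the loaded area has grown by z in each plan dimension:
Δσ = qB/(B+z) = 312×1.6/(1.6+4.6) = 80.516 kPa

Δσ_z ≈ 80.5 kPa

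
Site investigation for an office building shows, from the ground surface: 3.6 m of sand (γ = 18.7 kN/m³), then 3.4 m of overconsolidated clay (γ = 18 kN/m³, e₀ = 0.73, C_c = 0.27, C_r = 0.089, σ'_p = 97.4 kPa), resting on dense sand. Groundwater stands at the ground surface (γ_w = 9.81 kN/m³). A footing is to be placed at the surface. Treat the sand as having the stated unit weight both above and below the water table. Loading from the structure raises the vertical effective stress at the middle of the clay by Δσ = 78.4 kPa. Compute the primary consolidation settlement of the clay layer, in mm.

Mid-depth of clay below the ground surface: z = 3.6 + 3.4/2 = 5.3 m.
Total vertical stress at mid-clay: σ_v = 18.7×3.6 + 18×1.7 = 97.92 kPa.
Pore pressure: u = 9.81×(5.3 − 0) = 51.993 kPa.
Initial effective stress: σ'_0 = σ_v − u = 97.92 − 51.993 = 45.927 kPa.
Final effective stress: σ'_f = 45.927 + 78.4 = 124.33 kPa.
σ'_f = 124.33 > σ'_p = 97.4 kPa, so the stress path crosses the preconsolidation pressure — recompression up to σ'_p, then virgin compression beyond:
S_c = H/(1+e₀)·[C_r·log₁₀(σ'_p/σ'_0) + C_c·log₁₀(σ'_f/σ'_p)]
    = 3.4/1.73 × [0.089×log₁₀(97.4/45.927) + 0.27×log₁₀(124.33/97.4)]
    = 1.9653 × [0.029058 + 0.028625] = 0.1134 m

S_c ≈ 113 mm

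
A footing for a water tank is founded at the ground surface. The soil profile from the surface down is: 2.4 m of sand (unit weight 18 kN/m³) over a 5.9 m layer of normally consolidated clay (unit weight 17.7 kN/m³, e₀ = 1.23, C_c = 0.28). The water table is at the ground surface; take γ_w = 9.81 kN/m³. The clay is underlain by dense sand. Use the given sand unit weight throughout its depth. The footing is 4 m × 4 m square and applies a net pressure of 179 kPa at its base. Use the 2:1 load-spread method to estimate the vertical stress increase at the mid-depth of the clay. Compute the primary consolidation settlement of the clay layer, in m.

Mid-depth of clay below the ground surface: z = 2.4 + 5.9/2 = 5.35 m.
Total vertical stress at mid-clay: σ_v = 18×2.4 + 17.7×2.95 = 95.415 kPa.
Pore pressure: u = 9.81×(5.35 − 0) = 52.483 kPa.
Initial effective stress: σ'_0 = σ_v − u = 95.415 − 52.483 = 42.932 kPa.
Stress increase at mid-clay by the 2:1 spreading method:
Δσ = qBL/((B+z)(L+z)) = 179×4×4/((4+5.35)(4+5.35)) = 32.76 kPa
Final effective stress: σ'_f = σ'_0 + Δσ = 42.932 + 32.76 = 75.692 kPa.
Normally consolidated clay, so the full stress increment lies on the virgin compression line:
S_c = C_c·H/(1+e₀)·log₁₀(σ'_f/σ'_0) = 0.28×5.9/(1+1.23)×log₁₀(75.692/42.932)
    = 0.74081 × 0.24627 = 0.1824 m

S_c ≈ 0.182 m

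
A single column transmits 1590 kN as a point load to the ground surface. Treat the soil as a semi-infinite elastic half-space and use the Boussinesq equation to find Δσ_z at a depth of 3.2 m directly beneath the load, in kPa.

Δσ_z ≈ 74.1 kPa

Boussinesq vertical stress below a point load on an elastic half-space:
Δσ_z = 3P/(2πz²) · [1 + (r/z)²]^(−5/2)
r/z = 0/3.2 = 0; [1+(r/z)²]^(−5/2) = 1.
Δσ_z = 3×1590/(2π×3.2²) × 1 = 74.138 × 1 = 74.14 kPa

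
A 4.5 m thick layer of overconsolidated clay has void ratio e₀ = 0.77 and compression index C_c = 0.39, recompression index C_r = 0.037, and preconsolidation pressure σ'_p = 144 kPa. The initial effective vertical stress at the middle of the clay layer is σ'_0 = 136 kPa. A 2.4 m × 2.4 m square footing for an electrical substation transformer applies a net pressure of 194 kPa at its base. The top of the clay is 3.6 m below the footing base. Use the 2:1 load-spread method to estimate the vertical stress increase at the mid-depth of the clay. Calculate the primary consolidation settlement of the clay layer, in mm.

Mid-depth of clay below the footing base: z = 3.6 + 4.5/2 = 5.85 m.
Stress increase at mid-clay by the 2:1 spreading method:
Δσ = qBL/((B+z)(L+z)) = 194×2.4×2.4/((2.4+5.85)(2.4+5.85)) = 16.418 kPa
Final effective stress: σ'_f = 136 + 16.418 = 152.42 kPa.
σ'_f = 152.42 > σ'_p = 144 kPa, so the stress path crosses the preconsolidation pressure — recompression up to σ'_p, then virgin compression beyond:
S_c = H/(1+e₀)·[C_r·log₁₀(σ'_p/σ'_0) + C_c·log₁₀(σ'_f/σ'_p)]
    = 4.5/1.77 × [0.037×log₁₀(144/136) + 0.39×log₁₀(152.42/144)]
    = 2.5424 × [0.00091847 + 0.009625] = 0.02681 m

S_c ≈ 26.8 mm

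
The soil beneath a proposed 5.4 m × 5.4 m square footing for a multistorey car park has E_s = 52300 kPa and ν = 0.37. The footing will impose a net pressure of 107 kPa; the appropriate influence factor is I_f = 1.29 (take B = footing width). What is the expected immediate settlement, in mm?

Immediate (elastic) settlement: S_e = q·B·(1−ν²)/E_s · I_f.
S_e = 107 × 5.4 × (1 − 0.37²) / 52300 × 1.29
    = 107 × 5.4 × 0.8631 / 52300 × 1.29
    = 0.0123 m = 12.3 mm

S_e ≈ 12.3 mm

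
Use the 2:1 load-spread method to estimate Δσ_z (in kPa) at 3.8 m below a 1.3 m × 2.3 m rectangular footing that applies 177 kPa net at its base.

Δσ_z ≈ 17 kPa

By the 2:1 method the load spreads at 1 horizontal : 2 vertical, so at depth z the loaded area has grown by z in each plan dimension:
Δσ = qBL/((B+z)(L+z)) = 177×1.3×2.3/((1.3+3.8)(2.3+3.8)) = 17.012 kPa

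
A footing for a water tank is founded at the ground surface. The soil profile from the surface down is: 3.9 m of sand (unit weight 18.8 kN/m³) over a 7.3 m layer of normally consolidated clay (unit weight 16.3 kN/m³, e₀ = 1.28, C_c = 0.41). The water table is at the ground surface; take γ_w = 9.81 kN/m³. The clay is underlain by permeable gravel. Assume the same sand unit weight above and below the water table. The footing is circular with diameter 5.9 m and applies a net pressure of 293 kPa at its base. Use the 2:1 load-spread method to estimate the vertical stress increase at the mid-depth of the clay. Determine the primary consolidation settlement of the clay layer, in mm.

S_c ≈ 384 mm

Mid-depth of clay below the ground surface: z = 3.9 + 7.3/2 = 7.55 m.
Total vertical stress at mid-clay: σ_v = 18.8×3.9 + 16.3×3.65 = 132.81 kPa.
Pore pressure: u = 9.81×(7.55 − 0) = 74.066 kPa.
Initial effective stress: σ'_0 = σ_v − u = 132.81 − 74.066 = 58.744 kPa.
Stress increase at mid-clay by the 2:1 spreading method:
Δσ ≈ qD²/(D+z)² = 293×5.9²/(5.9+7.55)² = 56.38 kPa
Final effective stress: σ'_f = σ'_0 + Δσ = 58.744 + 56.38 = 115.12 kPa.
Normally consolidated clay, so the full stress increment lies on the virgin compression line:
S_c = C_c·H/(1+e₀)·log₁₀(σ'_f/σ'_0) = 0.41×7.3/(1+1.28)×log₁₀(115.12/58.744)
    = 1.3127 × 0.29219 = 0.3836 m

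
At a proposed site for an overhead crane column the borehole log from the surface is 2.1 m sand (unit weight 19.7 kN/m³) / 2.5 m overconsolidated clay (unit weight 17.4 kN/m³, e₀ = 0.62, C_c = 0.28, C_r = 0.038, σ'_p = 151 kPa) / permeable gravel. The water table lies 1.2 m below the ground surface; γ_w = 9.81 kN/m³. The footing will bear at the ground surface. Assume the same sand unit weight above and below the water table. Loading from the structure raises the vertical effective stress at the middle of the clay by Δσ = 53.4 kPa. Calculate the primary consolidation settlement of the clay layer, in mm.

Mid-depth of clay below the ground surface: z = 2.1 + 2.5/2 = 3.35 m.
Total vertical stress at mid-clay: σ_v = 19.7×2.1 + 17.4×1.25 = 63.12 kPa.
Pore pressure: u = 9.81×(3.35 − 1.2) = 21.091 kPa.
Initial effective stress: σ'_0 = σ_v − u = 63.12 − 21.091 = 42.029 kPa.
Final effective stress: σ'_f = 42.029 + 53.4 = 95.429 kPa.
σ'_f = 95.429 ≤ σ'_p = 151 kPa, so the clay remains overconsolidated and only the recompression index applies:
S_c = C_r·H/(1+e₀)·log₁₀(σ'_f/σ'_0) = 0.038×2.5/1.62×log₁₀(95.429/42.029)
    = 0.058642 × 0.35613 = 0.02088 m

S_c ≈ 20.9 mm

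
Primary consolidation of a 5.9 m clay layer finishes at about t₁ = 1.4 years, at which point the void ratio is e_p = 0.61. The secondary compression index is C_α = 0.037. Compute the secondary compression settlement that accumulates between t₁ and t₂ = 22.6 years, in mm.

Secondary compression: S_s = C_α·H/(1+e_p)·log₁₀(t₂/t₁)
S_s = 0.037×5.9/(1+0.61)×log₁₀(22.6/1.4)
    = 0.1356 × 1.208 = 0.1638 m

S_s ≈ 164 mm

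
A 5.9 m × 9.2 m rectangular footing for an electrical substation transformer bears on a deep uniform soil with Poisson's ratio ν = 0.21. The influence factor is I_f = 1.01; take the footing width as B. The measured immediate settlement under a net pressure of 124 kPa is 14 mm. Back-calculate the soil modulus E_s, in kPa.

E_s ≈ 50500 kPa

S_e = q·B·(1−ν²)/E_s · I_f  ⇒  E_s = q·B·(1−ν²)·I_f / S_e.
E_s = 124 × 5.9 × 0.9559 × 1.01 / 0.014 = 50450 kPa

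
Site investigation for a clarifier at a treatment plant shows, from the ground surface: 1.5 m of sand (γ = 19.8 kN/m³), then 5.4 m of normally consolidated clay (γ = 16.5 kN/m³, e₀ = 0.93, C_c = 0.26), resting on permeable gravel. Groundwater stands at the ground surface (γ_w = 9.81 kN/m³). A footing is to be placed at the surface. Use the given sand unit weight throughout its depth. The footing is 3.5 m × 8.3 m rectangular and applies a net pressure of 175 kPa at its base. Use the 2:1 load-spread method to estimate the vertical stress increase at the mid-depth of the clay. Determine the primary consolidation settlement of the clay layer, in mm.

Mid-depth of clay below the ground surface: z = 1.5 + 5.4/2 = 4.2 m.
Total vertical stress at mid-clay: σ_v = 19.8×1.5 + 16.5×2.7 = 74.25 kPa.
Pore pressure: u = 9.81×(4.2 − 0) = 41.202 kPa.
Initial effective stress: σ'_0 = σ_v − u = 74.25 − 41.202 = 33.048 kPa.
Stress increase at mid-clay by the 2:1 spreading method:
Δσ = qBL/((B+z)(L+z)) = 175×3.5×8.3/((3.5+4.2)(8.3+4.2)) = 52.818 kPa
Final effective stress: σ'_f = σ'_0 + Δσ = 33.048 + 52.818 = 85.866 kPa.
Normally consolidated clay, so the full stress increment lies on the virgin compression line:
S_c = C_c·H/(1+e₀)·log₁₀(σ'_f/σ'_0) = 0.26×5.4/(1+0.93)×log₁₀(85.866/33.048)
    = 0.72746 × 0.41468 = 0.3017 m

S_c ≈ 302 mm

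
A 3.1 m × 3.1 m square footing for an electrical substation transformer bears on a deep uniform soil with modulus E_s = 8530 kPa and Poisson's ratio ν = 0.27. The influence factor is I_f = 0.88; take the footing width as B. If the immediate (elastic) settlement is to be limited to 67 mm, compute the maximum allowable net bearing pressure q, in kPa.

S_e = q·B·(1−ν²)/E_s · I_f  ⇒  q = S_e·E_s / (B·(1−ν²)·I_f).
q = 0.067 × 8530 / (3.1 × 0.9271 × 0.88) = 226 kPa

q ≈ 226 kPa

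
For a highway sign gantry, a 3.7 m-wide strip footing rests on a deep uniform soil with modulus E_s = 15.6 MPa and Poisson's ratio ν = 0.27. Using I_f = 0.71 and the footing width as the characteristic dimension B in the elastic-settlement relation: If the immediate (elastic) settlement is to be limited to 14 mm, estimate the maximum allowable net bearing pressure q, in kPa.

q ≈ 89.7 kPa

E_s = 15.6 MPa = 15600 kPa.
S_e = q·B·(1−ν²)/E_s · I_f  ⇒  q = S_e·E_s / (B·(1−ν²)·I_f).
q = 0.014 × 15600 / (3.7 × 0.9271 × 0.71) = 89.67 kPa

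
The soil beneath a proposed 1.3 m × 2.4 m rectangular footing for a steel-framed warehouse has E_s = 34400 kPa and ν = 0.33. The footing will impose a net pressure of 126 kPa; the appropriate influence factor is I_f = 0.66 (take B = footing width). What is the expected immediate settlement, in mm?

Immediate (elastic) settlement: S_e = q·B·(1−ν²)/E_s · I_f.
S_e = 126 × 1.3 × (1 − 0.33²) / 34400 × 0.66
    = 126 × 1.3 × 0.8911 / 34400 × 0.66
    = 0.0028 m = 2.8 mm

S_e ≈ 2.8 mm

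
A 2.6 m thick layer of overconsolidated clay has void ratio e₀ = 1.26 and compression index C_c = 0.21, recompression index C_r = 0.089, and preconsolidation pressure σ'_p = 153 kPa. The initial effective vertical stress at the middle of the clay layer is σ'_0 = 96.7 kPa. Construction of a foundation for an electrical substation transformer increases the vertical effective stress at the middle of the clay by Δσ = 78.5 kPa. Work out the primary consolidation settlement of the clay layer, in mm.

Final effective stress: σ'_f = 96.7 + 78.5 = 175.2 kPa.
σ'_f = 175.2 > σ'_p = 153 kPa, so the stress path crosses the preconsolidation pressure — recompression up to σ'_p, then virgin compression beyond:
S_c = H/(1+e₀)·[C_r·log₁₀(σ'_p/σ'_0) + C_c·log₁₀(σ'_f/σ'_p)]
    = 2.6/2.26 × [0.089×log₁₀(153/96.7) + 0.21×log₁₀(175.2/153)]
    = 1.1504 × [0.017735 + 0.012357] = 0.03462 m

S_c ≈ 34.6 mm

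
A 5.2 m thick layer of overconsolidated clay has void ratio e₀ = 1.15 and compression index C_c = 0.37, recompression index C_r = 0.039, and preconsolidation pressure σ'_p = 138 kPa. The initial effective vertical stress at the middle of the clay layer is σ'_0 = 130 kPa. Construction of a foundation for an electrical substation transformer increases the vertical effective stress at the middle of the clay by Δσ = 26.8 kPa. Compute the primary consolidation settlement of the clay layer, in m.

Final effective stress: σ'_f = 130 + 26.8 = 156.8 kPa.
σ'_f = 156.8 > σ'_p = 138 kPa, so the stress path crosses the preconsolidation pressure — recompression up to σ'_p, then virgin compression beyond:
S_c = H/(1+e₀)·[C_r·log₁₀(σ'_p/σ'_0) + C_c·log₁₀(σ'_f/σ'_p)]
    = 5.2/2.15 × [0.039×log₁₀(138/130) + 0.37×log₁₀(156.8/138)]
    = 2.4186 × [0.0010115 + 0.020523] = 0.05208 m

S_c ≈ 0.0521 m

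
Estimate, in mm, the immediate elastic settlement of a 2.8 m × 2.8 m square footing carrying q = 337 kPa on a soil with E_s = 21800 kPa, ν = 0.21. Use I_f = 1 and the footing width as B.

S_e ≈ 41.4 mm

Immediate (elastic) settlement: S_e = q·B·(1−ν²)/E_s · I_f.
S_e = 337 × 2.8 × (1 − 0.21²) / 21800 × 1
    = 337 × 2.8 × 0.9559 / 21800 × 1
    = 0.04138 m = 41.38 mm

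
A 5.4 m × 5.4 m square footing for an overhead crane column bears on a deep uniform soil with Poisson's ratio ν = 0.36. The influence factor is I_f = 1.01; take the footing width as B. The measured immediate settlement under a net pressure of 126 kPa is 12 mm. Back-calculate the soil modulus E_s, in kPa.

E_s ≈ 49800 kPa

S_e = q·B·(1−ν²)/E_s · I_f  ⇒  E_s = q·B·(1−ν²)·I_f / S_e.
E_s = 126 × 5.4 × 0.8704 × 1.01 / 0.012 = 49850 kPa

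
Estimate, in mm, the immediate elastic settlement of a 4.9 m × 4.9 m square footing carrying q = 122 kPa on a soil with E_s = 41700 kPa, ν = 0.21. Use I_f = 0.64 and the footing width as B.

Immediate (elastic) settlement: S_e = q·B·(1−ν²)/E_s · I_f.
S_e = 122 × 4.9 × (1 − 0.21²) / 41700 × 0.64
    = 122 × 4.9 × 0.9559 / 41700 × 0.64
    = 0.00877 m = 8.77 mm

S_e ≈ 8.77 mm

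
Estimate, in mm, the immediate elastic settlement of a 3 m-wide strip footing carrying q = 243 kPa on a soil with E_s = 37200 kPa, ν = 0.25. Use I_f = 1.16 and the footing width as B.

Immediate (elastic) settlement: S_e = q·B·(1−ν²)/E_s · I_f.
S_e = 243 × 3 × (1 − 0.25²) / 37200 × 1.16
    = 243 × 3 × 0.9375 / 37200 × 1.16
    = 0.02131 m = 21.31 mm

S_e ≈ 21.3 mm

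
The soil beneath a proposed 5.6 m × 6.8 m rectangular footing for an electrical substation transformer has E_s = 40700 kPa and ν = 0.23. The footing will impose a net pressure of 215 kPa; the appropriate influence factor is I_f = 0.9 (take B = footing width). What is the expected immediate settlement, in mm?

S_e ≈ 25.2 mm

Immediate (elastic) settlement: S_e = q·B·(1−ν²)/E_s · I_f.
S_e = 215 × 5.6 × (1 − 0.23²) / 40700 × 0.9
    = 215 × 5.6 × 0.9471 / 40700 × 0.9
    = 0.02522 m = 25.22 mm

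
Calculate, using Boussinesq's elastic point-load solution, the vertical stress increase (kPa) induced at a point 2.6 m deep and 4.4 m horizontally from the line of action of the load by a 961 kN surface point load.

Δσ_z ≈ 2.31 kPa

Boussinesq vertical stress below a point load on an elastic half-space:
Δσ_z = 3P/(2πz²) · [1 + (r/z)²]^(−5/2)
r/z = 4.4/2.6 = 1.6923; [1+(r/z)²]^(−5/2) = 0.034075.
Δσ_z = 3×961/(2π×2.6²) × 0.034075 = 67.876 × 0.034075 = 2.313 kPa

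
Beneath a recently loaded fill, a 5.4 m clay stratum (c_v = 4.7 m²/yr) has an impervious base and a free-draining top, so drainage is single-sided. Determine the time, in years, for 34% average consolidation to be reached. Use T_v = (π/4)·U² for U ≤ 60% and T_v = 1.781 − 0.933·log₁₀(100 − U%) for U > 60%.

Drainage path length: H_d = H = 5.4 m (single drainage).
U ≤ 60%: T_v = (π/4)·U² = (π/4)×0.34² = 0.090792.
t = T_v·H_d²/c_v = 0.090792×5.4²/4.7 = 0.5633 years.

t ≈ 0.563 years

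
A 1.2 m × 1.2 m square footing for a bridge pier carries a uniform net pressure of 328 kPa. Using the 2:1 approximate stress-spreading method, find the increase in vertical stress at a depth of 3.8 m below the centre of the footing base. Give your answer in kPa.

By the 2:1 method the load spreads at 1 horizontal : 2 vertical, so at depth z the loaded area has grown by z in each plan dimension:
Δσ = qBL/((B+z)(L+z)) = 328×1.2×1.2/((1.2+3.8)(1.2+3.8)) = 18.893 kPa

Δσ_z ≈ 18.9 kPa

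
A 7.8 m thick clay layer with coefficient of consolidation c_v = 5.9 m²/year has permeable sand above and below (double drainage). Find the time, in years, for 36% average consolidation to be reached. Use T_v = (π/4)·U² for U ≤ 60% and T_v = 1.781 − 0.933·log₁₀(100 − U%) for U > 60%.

Drainage path length: H_d = H/2 = 3.9 m (double drainage).
U ≤ 60%: T_v = (π/4)·U² = (π/4)×0.36² = 0.10179.
t = T_v·H_d²/c_v = 0.10179×3.9²/5.9 = 0.2624 years.

t ≈ 0.262 years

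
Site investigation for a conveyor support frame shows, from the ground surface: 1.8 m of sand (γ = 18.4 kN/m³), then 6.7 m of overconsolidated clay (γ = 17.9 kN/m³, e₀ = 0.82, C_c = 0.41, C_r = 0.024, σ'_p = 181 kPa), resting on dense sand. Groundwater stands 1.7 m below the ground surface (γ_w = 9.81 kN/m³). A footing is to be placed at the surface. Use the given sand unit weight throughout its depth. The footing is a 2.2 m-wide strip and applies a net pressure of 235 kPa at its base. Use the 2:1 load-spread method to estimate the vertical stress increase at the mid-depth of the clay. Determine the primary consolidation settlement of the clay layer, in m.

S_c ≈ 0.03 m

Mid-depth of clay below the ground surface: z = 1.8 + 6.7/2 = 5.15 m.
Total vertical stress at mid-clay: σ_v = 18.4×1.8 + 17.9×3.35 = 93.085 kPa.
Pore pressure: u = 9.81×(5.15 − 1.7) = 33.845 kPa.
Initial effective stress: σ'_0 = σ_v − u = 93.085 − 33.845 = 59.24 kPa.
Stress increase at mid-clay by the 2:1 spreading method:
Δσ = qB/(B+z) = 235×2.2/(2.2+5.15) = 70.34 kPa
Final effective stress: σ'_f = 59.24 + 70.34 = 129.58 kPa.
σ'_f = 129.58 ≤ σ'_p = 181 kPa, so the clay remains overconsolidated and only the recompression index applies:
S_c = C_r·H/(1+e₀)·log₁₀(σ'_f/σ'_0) = 0.024×6.7/1.82×log₁₀(129.58/59.24)
    = 0.088351 × 0.33992 = 0.03003 m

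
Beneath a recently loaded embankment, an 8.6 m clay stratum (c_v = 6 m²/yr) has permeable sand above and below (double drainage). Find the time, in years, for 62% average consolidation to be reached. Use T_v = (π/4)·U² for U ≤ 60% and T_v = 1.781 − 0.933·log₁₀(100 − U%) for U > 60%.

t ≈ 0.946 years

Drainage path length: H_d = H/2 = 4.3 m (double drainage).
U > 60%: T_v = 1.781 − 0.933·log₁₀(100 − 62) = 0.30706.
t = T_v·H_d²/c_v = 0.30706×4.3²/6 = 0.9463 years.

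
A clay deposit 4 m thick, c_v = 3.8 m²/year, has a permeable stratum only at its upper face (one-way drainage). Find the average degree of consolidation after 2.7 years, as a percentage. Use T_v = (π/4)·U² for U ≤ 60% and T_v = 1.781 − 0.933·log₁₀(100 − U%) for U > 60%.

Drainage path length: H_d = H = 4 m (single drainage).
T_v = c_v·t/H_d² = 3.8×2.7/4² = 0.64125.
T_v = 0.64125 corresponds to the U > 60% branch:
U = 1 − 10^((1.781 − T_v)/0.933)/100 = 0.8334

U ≈ 83.3 %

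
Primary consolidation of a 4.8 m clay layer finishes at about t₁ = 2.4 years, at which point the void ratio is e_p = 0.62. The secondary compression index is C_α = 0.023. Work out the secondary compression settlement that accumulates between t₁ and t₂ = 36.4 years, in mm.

Secondary compression: S_s = C_α·H/(1+e_p)·log₁₀(t₂/t₁)
S_s = 0.023×4.8/(1+0.62)×log₁₀(36.4/2.4)
    = 0.06815 × 1.181 = 0.08048 m

S_s ≈ 80.5 mm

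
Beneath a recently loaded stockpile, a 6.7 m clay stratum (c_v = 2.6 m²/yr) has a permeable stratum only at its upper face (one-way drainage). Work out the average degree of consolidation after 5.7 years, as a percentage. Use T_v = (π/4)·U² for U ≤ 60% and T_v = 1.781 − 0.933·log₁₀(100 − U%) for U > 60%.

U ≈ 64.1 %

Drainage path length: H_d = H = 6.7 m (single drainage).
T_v = c_v·t/H_d² = 2.6×5.7/6.7² = 0.33014.
T_v = 0.33014 corresponds to the U > 60% branch:
U = 1 − 10^((1.781 − T_v)/0.933)/100 = 0.641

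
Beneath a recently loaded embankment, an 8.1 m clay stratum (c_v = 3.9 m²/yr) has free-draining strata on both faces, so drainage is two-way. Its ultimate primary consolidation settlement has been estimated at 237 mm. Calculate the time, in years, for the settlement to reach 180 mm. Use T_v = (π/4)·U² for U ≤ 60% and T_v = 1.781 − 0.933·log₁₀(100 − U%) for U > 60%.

t ≈ 2.07 years

Drainage path length: H_d = H/2 = 4.05 m (double drainage).
U = S(t)/S_ult = 180/237 = 0.7595.
U > 60%: T_v = 1.781 − 0.933·log₁₀(100 − 75.949) = 0.49241.
t = T_v·H_d²/c_v = 0.49241×4.05²/3.9 = 2.071 years.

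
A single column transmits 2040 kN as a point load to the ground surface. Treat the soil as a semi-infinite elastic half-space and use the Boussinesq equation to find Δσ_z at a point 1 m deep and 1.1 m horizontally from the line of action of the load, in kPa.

Boussinesq vertical stress below a point load on an elastic half-space:
Δσ_z = 3P/(2πz²) · [1 + (r/z)²]^(−5/2)
r/z = 1.1/1 = 1.1; [1+(r/z)²]^(−5/2) = 0.13773.
Δσ_z = 3×2040/(2π×1²) × 0.13773 = 974.03 × 0.13773 = 134.2 kPa

Δσ_z ≈ 134 kPa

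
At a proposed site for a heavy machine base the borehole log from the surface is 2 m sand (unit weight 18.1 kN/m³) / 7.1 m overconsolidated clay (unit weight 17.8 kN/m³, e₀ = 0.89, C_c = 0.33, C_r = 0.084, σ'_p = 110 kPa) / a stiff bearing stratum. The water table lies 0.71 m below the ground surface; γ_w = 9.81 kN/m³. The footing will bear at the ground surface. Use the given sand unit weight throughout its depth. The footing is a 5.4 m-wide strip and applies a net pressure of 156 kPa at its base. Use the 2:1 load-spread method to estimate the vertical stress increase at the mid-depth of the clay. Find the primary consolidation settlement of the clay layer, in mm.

S_c ≈ 188 mm

Mid-depth of clay below the ground surface: z = 2 + 7.1/2 = 5.55 m.
Total vertical stress at mid-clay: σ_v = 18.1×2 + 17.8×3.55 = 99.39 kPa.
Pore pressure: u = 9.81×(5.55 − 0.71) = 47.48 kPa.
Initial effective stress: σ'_0 = σ_v − u = 99.39 − 47.48 = 51.91 kPa.
Stress increase at mid-clay by the 2:1 spreading method:
Δσ = qB/(B+z) = 156×5.4/(5.4+5.55) = 76.932 kPa
Final effective stress: σ'_f = 51.91 + 76.932 = 128.84 kPa.
σ'_f = 128.84 > σ'_p = 110 kPa, so the stress path crosses the preconsolidation pressure — recompression up to σ'_p, then virgin compression beyond:
S_c = H/(1+e₀)·[C_r·log₁₀(σ'_p/σ'_0) + C_c·log₁₀(σ'_f/σ'_p)]
    = 7.1/1.89 × [0.084×log₁₀(110/51.91) + 0.33×log₁₀(128.84/110)]
    = 3.7566 × [0.027396 + 0.022657] = 0.188 m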